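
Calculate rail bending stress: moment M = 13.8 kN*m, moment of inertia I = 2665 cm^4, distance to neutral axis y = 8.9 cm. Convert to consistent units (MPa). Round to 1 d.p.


Convert units:
M = 13.8 kN*m = 13800000 N*mm
y = 8.9 cm = 89 mm
I = 2665 cm^4 = 26650000 mm^4
sigma = 13800000 * 89 / 26650000
sigma = 46.1 MPa

46.1


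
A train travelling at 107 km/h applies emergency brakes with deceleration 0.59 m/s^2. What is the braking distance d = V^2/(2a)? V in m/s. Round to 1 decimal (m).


Convert speed: V = 107 / 3.6 = 29.7222 m/s
V^2 = 883.4105
d = 883.4105 / (2 * 0.59)
d = 883.4105 / 1.18
d = 748.7 m

748.7


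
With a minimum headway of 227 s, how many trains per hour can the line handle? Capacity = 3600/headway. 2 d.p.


Capacity = 3600 / headway
Capacity = 3600 / 227
Capacity = 15.86 trains/hour

15.86


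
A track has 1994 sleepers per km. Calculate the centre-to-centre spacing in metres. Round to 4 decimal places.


Spacing = 1000 m / number of sleepers
Spacing = 1000 / 1994
Spacing = 0.5015 m

0.5015


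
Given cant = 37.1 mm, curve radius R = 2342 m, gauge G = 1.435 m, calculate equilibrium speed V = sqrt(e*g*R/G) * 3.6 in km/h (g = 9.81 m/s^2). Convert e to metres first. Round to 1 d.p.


Convert cant: e = 37.1 mm = 0.0371 m
V_ms = sqrt(0.0371 * 9.81 * 2342 / 1.435)
V_ms = sqrt(593.988322) = 24.3719 m/s
V = 24.3719 * 3.6 = 87.7 km/h

87.7


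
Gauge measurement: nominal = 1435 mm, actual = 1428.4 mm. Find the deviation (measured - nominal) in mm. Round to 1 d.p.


Deviation = measured - nominal
Deviation = 1428.4 - 1435
Deviation = -6.6 mm

-6.6


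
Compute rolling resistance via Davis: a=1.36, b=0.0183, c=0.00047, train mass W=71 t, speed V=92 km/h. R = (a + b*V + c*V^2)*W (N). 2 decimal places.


b*V = 0.0183 * 92 = 1.6836
c*V^2 = 0.00047 * 8464 = 3.97808
R_per_t = 1.36 + 1.6836 + 3.97808 = 7.02168 N/t
R_total = 7.02168 * 71 = 498.54 N

498.54


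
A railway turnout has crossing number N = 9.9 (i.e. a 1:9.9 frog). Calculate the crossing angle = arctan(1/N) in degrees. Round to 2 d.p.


1/N = 1/9.9 = 0.10101
angle = arctan(0.10101) = 0.100669 rad
angle = 0.100669 * 180/pi = 5.77 degrees

5.77


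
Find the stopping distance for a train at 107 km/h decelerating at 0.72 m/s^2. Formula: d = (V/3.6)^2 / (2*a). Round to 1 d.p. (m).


Convert speed: V = 107 / 3.6 = 29.7222 m/s
V^2 = 883.4105
d = 883.4105 / (2 * 0.72)
d = 883.4105 / 1.44
d = 613.5 m

613.5


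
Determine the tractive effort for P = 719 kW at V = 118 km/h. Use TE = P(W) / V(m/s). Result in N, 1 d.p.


Convert: P = 719 kW = 719000 W
V = 118 / 3.6 = 32.7778 m/s
TE = 719000 / 32.7778
TE = 21935.6 N

21935.6


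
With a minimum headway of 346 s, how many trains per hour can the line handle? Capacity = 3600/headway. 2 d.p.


Capacity = 3600 / headway
Capacity = 3600 / 346
Capacity = 10.40 trains/hour

10.40


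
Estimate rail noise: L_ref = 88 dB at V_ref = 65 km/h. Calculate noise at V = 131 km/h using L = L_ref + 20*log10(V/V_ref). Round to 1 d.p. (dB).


V/V_ref = 131 / 65 = 2.015385
log10(2.015385) = 0.304358
20 * 0.304358 = 6.0872
L = 88 + 6.0872 = 94.1 dB

94.1


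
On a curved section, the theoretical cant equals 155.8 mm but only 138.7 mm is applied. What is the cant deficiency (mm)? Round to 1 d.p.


Cant deficiency = equilibrium cant - actual cant
CD = 155.8 - 138.7
CD = 17.1 mm

17.1


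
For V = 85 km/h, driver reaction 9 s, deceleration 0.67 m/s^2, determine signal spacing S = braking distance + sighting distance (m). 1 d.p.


V = 85 / 3.6 = 23.6111 m/s
Braking distance = 23.6111^2 / (2*0.67) = 416.0333 m
Sighting distance = 23.6111 * 9 = 212.5 m
S = 416.0333 + 212.5 = 628.5 m

628.5


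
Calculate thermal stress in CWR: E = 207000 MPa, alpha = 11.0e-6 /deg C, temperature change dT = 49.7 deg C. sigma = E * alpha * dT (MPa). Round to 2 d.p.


sigma = E * alpha * dT
sigma = 207000 * 11.0e-6 * 49.7
sigma = 2.277 * 49.7
sigma = 113.17 MPa

113.17


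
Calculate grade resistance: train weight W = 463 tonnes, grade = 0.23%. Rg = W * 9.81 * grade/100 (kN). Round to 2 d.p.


Rg = W * 9.81 * grade / 100
Rg = 463 * 9.81 * 0.23 / 100
Rg = 4542.03 * 0.0023
Rg = 10.45 kN

10.45


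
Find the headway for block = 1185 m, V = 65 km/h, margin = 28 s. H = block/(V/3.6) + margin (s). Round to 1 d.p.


V = 65 / 3.6 = 18.0556 m/s
Block traversal time = 1185 / 18.0556 = 65.6308 s
Headway = 65.6308 + 28
Headway = 93.6 s

93.6


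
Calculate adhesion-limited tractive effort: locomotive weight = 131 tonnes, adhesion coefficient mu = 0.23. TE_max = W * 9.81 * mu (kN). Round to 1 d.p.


TE_max = W * g * mu
TE_max = 131 * 9.81 * 0.23
TE_max = 1285.11 * 0.23
TE_max = 295.6 kN

295.6


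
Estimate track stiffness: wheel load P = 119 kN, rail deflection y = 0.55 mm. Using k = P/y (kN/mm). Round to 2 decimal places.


Track stiffness k = P / y
k = 119 / 0.55
k = 216.36 kN/mm

216.36


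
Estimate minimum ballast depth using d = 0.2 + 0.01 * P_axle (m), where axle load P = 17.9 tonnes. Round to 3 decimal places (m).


d = 0.2 + 0.01 * 17.9
d = 0.2 + 0.179
d = 0.379 m

0.379


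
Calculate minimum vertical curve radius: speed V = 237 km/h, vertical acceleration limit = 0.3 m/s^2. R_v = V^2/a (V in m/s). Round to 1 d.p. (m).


Convert speed: V = 237 / 3.6 = 65.8333 m/s
V^2 = 4334.0278 m^2/s^2
R_v = 4334.0278 / 0.3
R_v = 14446.8 m

14446.8


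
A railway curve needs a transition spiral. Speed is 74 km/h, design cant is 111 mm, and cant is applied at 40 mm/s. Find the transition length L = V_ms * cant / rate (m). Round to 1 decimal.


Convert speed: V = 74 / 3.6 = 20.5556 m/s
L = 20.5556 * 111 / 40
L = 2281.6667 / 40
L = 57.0 m

57.0


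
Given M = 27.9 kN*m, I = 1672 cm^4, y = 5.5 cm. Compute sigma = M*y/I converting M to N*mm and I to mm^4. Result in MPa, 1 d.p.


Convert units:
M = 27.9 kN*m = 27900000 N*mm
y = 5.5 cm = 55 mm
I = 1672 cm^4 = 16720000 mm^4
sigma = 27900000 * 55 / 16720000
sigma = 91.8 MPa

91.8


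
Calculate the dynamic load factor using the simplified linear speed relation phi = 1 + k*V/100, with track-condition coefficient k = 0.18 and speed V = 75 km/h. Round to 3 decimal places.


phi = 1 + k * V / 100
phi = 1 + 0.18 * 75 / 100
phi = 1 + 0.135
phi = 1.135

1.135


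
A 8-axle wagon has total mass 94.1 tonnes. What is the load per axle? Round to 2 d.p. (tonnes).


Load per axle = total weight / number of axles
Load = 94.1 / 8
Load = 11.76 tonnes

11.76


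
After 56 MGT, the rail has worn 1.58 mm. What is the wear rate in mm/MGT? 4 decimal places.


Wear rate = total wear / cumulative tonnage
Rate = 1.58 / 56
Rate = 0.0282 mm/MGT

0.0282


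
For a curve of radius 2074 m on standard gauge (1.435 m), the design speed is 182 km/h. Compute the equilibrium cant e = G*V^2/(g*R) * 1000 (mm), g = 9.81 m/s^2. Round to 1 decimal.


Convert speed: V = 182 / 3.6 = 50.5556 m/s
Apply formula: e = 1.435 * 50.5556^2 / (9.81 * 2074)
e = 1.435 * 2555.8642 / 20345.94
e = 0.180265 m = 180.3 mm

180.3


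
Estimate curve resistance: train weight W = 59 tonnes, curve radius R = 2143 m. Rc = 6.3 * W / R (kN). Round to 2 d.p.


Rc = 6.3 * W / R
Rc = 6.3 * 59 / 2143
Rc = 371.7 / 2143
Rc = 0.17 kN

0.17


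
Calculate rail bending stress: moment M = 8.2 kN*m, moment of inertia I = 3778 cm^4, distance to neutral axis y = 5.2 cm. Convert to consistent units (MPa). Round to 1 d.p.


Convert units:
M = 8.2 kN*m = 8200000 N*mm
y = 5.2 cm = 52 mm
I = 3778 cm^4 = 37780000 mm^4
sigma = 8200000 * 52 / 37780000
sigma = 11.3 MPa

11.3


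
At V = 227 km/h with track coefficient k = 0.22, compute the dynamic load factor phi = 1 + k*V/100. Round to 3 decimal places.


phi = 1 + k * V / 100
phi = 1 + 0.22 * 227 / 100
phi = 1 + 0.4994
phi = 1.499

1.499


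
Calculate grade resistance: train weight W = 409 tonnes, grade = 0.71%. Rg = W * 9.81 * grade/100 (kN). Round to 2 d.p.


Rg = W * 9.81 * grade / 100
Rg = 409 * 9.81 * 0.71 / 100
Rg = 4012.29 * 0.0071
Rg = 28.49 kN

28.49


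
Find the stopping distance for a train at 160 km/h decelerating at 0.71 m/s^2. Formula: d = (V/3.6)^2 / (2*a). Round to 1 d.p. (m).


Convert speed: V = 160 / 3.6 = 44.4444 m/s
V^2 = 1975.3086
d = 1975.3086 / (2 * 0.71)
d = 1975.3086 / 1.42
d = 1391.1 m

1391.1


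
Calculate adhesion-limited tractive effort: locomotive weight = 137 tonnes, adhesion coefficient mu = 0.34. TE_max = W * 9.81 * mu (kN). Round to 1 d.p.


TE_max = W * g * mu
TE_max = 137 * 9.81 * 0.34
TE_max = 1343.97 * 0.34
TE_max = 456.9 kN

456.9


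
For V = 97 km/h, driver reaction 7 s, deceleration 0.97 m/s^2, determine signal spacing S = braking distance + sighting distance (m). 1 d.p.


V = 97 / 3.6 = 26.9444 m/s
Braking distance = 26.9444^2 / (2*0.97) = 374.2284 m
Sighting distance = 26.9444 * 7 = 188.6111 m
S = 374.2284 + 188.6111 = 562.8 m

562.8


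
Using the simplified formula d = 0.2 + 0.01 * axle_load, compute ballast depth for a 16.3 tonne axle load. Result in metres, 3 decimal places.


d = 0.2 + 0.01 * 16.3
d = 0.2 + 0.163
d = 0.363 m

0.363


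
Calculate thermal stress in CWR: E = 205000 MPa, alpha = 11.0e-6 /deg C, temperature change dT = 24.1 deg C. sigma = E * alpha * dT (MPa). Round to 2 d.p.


sigma = E * alpha * dT
sigma = 205000 * 11.0e-6 * 24.1
sigma = 2.255 * 24.1
sigma = 54.35 MPa

54.35


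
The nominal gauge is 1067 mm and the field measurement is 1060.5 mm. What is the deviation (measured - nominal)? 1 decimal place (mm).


Deviation = measured - nominal
Deviation = 1060.5 - 1067
Deviation = -6.5 mm

-6.5


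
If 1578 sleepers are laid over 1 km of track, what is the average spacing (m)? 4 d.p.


Spacing = 1000 m / number of sleepers
Spacing = 1000 / 1578
Spacing = 0.6337 m

0.6337


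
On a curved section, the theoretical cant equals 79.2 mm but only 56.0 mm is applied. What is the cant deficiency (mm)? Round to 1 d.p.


Cant deficiency = equilibrium cant - actual cant
CD = 79.2 - 56.0
CD = 23.2 mm

23.2


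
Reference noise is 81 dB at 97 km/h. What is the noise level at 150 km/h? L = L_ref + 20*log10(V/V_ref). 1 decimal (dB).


V/V_ref = 150 / 97 = 1.546392
log10(1.546392) = 0.18932
20 * 0.18932 = 3.7864
L = 81 + 3.7864 = 84.8 dB

84.8


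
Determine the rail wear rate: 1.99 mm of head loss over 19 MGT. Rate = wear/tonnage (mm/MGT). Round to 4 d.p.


Wear rate = total wear / cumulative tonnage
Rate = 1.99 / 19
Rate = 0.1047 mm/MGT

0.1047


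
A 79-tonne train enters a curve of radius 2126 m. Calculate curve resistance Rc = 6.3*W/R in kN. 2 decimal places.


Rc = 6.3 * W / R
Rc = 6.3 * 79 / 2126
Rc = 497.7 / 2126
Rc = 0.23 kN

0.23


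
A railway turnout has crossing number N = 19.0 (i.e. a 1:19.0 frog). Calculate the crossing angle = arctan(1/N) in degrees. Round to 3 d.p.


1/N = 1/19.0 = 0.052632
angle = arctan(0.052632) = 0.052583 rad
angle = 0.052583 * 180/pi = 3.013 degrees

3.013


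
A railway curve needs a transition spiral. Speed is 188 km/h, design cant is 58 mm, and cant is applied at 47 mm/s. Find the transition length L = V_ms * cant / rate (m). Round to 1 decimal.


Convert speed: V = 188 / 3.6 = 52.2222 m/s
L = 52.2222 * 58 / 47
L = 3028.8889 / 47
L = 64.4 m

64.4


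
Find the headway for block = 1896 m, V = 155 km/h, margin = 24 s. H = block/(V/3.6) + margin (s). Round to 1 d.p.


V = 155 / 3.6 = 43.0556 m/s
Block traversal time = 1896 / 43.0556 = 44.0361 s
Headway = 44.0361 + 24
Headway = 68.0 s

68.0


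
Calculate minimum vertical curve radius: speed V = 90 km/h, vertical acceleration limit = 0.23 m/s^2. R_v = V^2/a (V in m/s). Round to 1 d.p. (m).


Convert speed: V = 90 / 3.6 = 25.0 m/s
V^2 = 625.0 m^2/s^2
R_v = 625.0 / 0.23
R_v = 2717.4 m

2717.4


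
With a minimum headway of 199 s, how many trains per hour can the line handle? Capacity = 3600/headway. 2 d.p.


Capacity = 3600 / headway
Capacity = 3600 / 199
Capacity = 18.09 trains/hour

18.09


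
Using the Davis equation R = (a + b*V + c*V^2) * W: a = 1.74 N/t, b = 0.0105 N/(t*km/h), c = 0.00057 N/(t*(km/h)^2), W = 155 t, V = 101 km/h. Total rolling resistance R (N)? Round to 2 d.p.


b*V = 0.0105 * 101 = 1.0605
c*V^2 = 0.00057 * 10201 = 5.81457
R_per_t = 1.74 + 1.0605 + 5.81457 = 8.61507 N/t
R_total = 8.61507 * 155 = 1335.34 N

1335.34


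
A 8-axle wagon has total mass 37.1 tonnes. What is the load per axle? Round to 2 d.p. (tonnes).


Load per axle = total weight / number of axles
Load = 37.1 / 8
Load = 4.64 tonnes

4.64


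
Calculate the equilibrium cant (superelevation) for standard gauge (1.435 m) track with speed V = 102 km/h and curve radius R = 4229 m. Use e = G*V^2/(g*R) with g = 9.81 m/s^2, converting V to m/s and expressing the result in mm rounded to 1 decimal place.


Convert speed: V = 102 / 3.6 = 28.3333 m/s
Apply formula: e = 1.435 * 28.3333^2 / (9.81 * 4229)
e = 1.435 * 802.7778 / 41486.49
e = 0.027768 m = 27.8 mm

27.8


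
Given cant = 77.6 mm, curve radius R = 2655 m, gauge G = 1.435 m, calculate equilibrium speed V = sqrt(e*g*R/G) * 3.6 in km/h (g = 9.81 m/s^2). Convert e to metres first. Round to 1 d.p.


Convert cant: e = 77.6 mm = 0.0776 m
V_ms = sqrt(0.0776 * 9.81 * 2655 / 1.435)
V_ms = sqrt(1408.456223) = 37.5294 m/s
V = 37.5294 * 3.6 = 135.1 km/h

135.1


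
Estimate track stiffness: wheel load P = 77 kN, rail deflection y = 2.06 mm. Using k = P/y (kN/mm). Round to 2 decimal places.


Track stiffness k = P / y
k = 77 / 2.06
k = 37.38 kN/mm

37.38


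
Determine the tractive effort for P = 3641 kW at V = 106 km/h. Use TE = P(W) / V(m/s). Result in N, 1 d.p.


Convert: P = 3641 kW = 3641000 W
V = 106 / 3.6 = 29.4444 m/s
TE = 3641000 / 29.4444
TE = 123656.6 N

123656.6


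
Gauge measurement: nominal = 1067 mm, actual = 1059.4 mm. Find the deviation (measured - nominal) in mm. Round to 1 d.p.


Deviation = measured - nominal
Deviation = 1059.4 - 1067
Deviation = -7.6 mm

-7.6


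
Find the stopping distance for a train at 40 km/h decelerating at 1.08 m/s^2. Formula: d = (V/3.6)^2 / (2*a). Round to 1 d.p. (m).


Convert speed: V = 40 / 3.6 = 11.1111 m/s
V^2 = 123.4568
d = 123.4568 / (2 * 1.08)
d = 123.4568 / 2.16
d = 57.2 m

57.2


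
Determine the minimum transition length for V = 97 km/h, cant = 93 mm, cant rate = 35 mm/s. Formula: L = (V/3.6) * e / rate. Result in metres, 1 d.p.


Convert speed: V = 97 / 3.6 = 26.9444 m/s
L = 26.9444 * 93 / 35
L = 2505.8333 / 35
L = 71.6 m

71.6


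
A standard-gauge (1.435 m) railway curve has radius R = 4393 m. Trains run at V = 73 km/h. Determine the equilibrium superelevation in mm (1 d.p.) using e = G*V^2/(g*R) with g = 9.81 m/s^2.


Convert speed: V = 73 / 3.6 = 20.2778 m/s
Apply formula: e = 1.435 * 20.2778^2 / (9.81 * 4393)
e = 1.435 * 411.1883 / 43095.33
e = 0.013692 m = 13.7 mm

13.7


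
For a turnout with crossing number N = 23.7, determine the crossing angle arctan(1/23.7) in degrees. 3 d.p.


1/N = 1/23.7 = 0.042194
angle = arctan(0.042194) = 0.042169 rad
angle = 0.042169 * 180/pi = 2.416 degrees

2.416


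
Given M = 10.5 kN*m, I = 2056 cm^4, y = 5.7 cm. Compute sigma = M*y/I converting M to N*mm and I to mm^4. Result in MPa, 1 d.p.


Convert units:
M = 10.5 kN*m = 10500000 N*mm
y = 5.7 cm = 57 mm
I = 2056 cm^4 = 20560000 mm^4
sigma = 10500000 * 57 / 20560000
sigma = 29.1 MPa

29.1


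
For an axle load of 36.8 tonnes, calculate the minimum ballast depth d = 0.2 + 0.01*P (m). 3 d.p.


d = 0.2 + 0.01 * 36.8
d = 0.2 + 0.368
d = 0.568 m

0.568


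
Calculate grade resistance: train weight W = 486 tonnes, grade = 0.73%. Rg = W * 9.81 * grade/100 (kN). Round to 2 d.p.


Rg = W * 9.81 * grade / 100
Rg = 486 * 9.81 * 0.73 / 100
Rg = 4767.66 * 0.0073
Rg = 34.80 kN

34.80


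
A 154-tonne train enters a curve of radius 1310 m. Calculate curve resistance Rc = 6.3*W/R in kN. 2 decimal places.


Rc = 6.3 * W / R
Rc = 6.3 * 154 / 1310
Rc = 970.2 / 1310
Rc = 0.74 kN

0.74


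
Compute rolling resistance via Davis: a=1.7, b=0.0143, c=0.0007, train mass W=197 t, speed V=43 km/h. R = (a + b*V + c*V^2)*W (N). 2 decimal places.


b*V = 0.0143 * 43 = 0.6149
c*V^2 = 0.0007 * 1849 = 1.2943
R_per_t = 1.7 + 0.6149 + 1.2943 = 3.6092 N/t
R_total = 3.6092 * 197 = 711.01 N

711.01


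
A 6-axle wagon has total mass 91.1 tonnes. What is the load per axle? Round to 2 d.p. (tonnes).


Load per axle = total weight / number of axles
Load = 91.1 / 6
Load = 15.18 tonnes

15.18


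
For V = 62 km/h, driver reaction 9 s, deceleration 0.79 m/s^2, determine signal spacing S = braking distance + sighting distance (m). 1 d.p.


V = 62 / 3.6 = 17.2222 m/s
Braking distance = 17.2222^2 / (2*0.79) = 187.7246 m
Sighting distance = 17.2222 * 9 = 155.0 m
S = 187.7246 + 155.0 = 342.7 m

342.7


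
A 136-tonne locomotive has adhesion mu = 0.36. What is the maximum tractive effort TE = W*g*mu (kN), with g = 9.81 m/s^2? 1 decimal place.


TE_max = W * g * mu
TE_max = 136 * 9.81 * 0.36
TE_max = 1334.16 * 0.36
TE_max = 480.3 kN

480.3


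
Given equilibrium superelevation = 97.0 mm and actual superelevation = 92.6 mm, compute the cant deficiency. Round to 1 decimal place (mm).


Cant deficiency = equilibrium cant - actual cant
CD = 97.0 - 92.6
CD = 4.4 mm

4.4


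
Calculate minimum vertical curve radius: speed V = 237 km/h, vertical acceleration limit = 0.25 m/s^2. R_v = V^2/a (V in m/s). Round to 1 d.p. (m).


Convert speed: V = 237 / 3.6 = 65.8333 m/s
V^2 = 4334.0278 m^2/s^2
R_v = 4334.0278 / 0.25
R_v = 17336.1 m

17336.1


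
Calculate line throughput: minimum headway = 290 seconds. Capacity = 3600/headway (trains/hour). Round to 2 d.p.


Capacity = 3600 / headway
Capacity = 3600 / 290
Capacity = 12.41 trains/hour

12.41


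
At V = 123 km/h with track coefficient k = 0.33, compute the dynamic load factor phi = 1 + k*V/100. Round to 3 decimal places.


phi = 1 + k * V / 100
phi = 1 + 0.33 * 123 / 100
phi = 1 + 0.4059
phi = 1.406

1.406


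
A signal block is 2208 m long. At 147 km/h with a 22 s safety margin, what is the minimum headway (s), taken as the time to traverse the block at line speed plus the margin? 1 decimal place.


V = 147 / 3.6 = 40.8333 m/s
Block traversal time = 2208 / 40.8333 = 54.0735 s
Headway = 54.0735 + 22
Headway = 76.1 s

76.1


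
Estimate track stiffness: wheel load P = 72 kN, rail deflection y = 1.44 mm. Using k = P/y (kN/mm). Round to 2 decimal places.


Track stiffness k = P / y
k = 72 / 1.44
k = 50.00 kN/mm

50.00


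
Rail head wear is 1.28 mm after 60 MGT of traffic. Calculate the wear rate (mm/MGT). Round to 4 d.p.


Wear rate = total wear / cumulative tonnage
Rate = 1.28 / 60
Rate = 0.0213 mm/MGT

0.0213


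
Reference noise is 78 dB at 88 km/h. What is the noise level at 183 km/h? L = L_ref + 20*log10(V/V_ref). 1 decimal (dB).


V/V_ref = 183 / 88 = 2.079545
log10(2.079545) = 0.317968
20 * 0.317968 = 6.3594
L = 78 + 6.3594 = 84.4 dB

84.4


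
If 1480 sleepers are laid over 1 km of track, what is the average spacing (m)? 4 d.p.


Spacing = 1000 m / number of sleepers
Spacing = 1000 / 1480
Spacing = 0.6757 m

0.6757


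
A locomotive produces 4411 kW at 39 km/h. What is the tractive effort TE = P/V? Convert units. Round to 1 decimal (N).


Convert: P = 4411 kW = 4411000 W
V = 39 / 3.6 = 10.8333 m/s
TE = 4411000 / 10.8333
TE = 407169.2 N

407169.2


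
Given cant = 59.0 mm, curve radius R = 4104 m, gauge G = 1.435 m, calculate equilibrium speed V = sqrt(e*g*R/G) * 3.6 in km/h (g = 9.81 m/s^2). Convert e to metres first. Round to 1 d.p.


Convert cant: e = 59.0 mm = 0.0590 m
V_ms = sqrt(0.0590 * 9.81 * 4104 / 1.435)
V_ms = sqrt(1655.299066) = 40.6854 m/s
V = 40.6854 * 3.6 = 146.5 km/h

146.5


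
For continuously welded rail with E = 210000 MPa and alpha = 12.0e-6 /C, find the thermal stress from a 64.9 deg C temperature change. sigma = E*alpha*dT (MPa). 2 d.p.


sigma = E * alpha * dT
sigma = 210000 * 12.0e-6 * 64.9
sigma = 2.52 * 64.9
sigma = 163.55 MPa

163.55


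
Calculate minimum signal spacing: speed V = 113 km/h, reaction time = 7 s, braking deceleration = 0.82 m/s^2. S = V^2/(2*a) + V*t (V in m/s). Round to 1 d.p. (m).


V = 113 / 3.6 = 31.3889 m/s
Braking distance = 31.3889^2 / (2*0.82) = 600.7697 m
Sighting distance = 31.3889 * 7 = 219.7222 m
S = 600.7697 + 219.7222 = 820.5 m

820.5


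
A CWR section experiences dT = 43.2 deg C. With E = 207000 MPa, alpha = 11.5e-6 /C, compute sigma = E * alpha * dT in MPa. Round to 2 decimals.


sigma = E * alpha * dT
sigma = 207000 * 11.5e-6 * 43.2
sigma = 2.3805 * 43.2
sigma = 102.84 MPa

102.84


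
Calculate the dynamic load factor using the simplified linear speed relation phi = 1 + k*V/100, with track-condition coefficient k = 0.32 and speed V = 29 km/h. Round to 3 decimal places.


phi = 1 + k * V / 100
phi = 1 + 0.32 * 29 / 100
phi = 1 + 0.0928
phi = 1.093

1.093


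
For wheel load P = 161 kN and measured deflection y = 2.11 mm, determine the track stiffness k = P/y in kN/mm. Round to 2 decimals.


Track stiffness k = P / y
k = 161 / 2.11
k = 76.30 kN/mm

76.30


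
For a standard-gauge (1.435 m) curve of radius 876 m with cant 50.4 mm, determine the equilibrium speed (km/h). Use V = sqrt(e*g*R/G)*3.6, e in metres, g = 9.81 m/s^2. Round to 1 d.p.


Convert cant: e = 50.4 mm = 0.0504 m
V_ms = sqrt(0.0504 * 9.81 * 876 / 1.435)
V_ms = sqrt(301.822595) = 17.373 m/s
V = 17.373 * 3.6 = 62.5 km/h

62.5


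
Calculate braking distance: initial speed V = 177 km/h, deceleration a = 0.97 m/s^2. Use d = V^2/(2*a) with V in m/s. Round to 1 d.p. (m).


Convert speed: V = 177 / 3.6 = 49.1667 m/s
V^2 = 2417.3611
d = 2417.3611 / (2 * 0.97)
d = 2417.3611 / 1.94
d = 1246.1 m

1246.1


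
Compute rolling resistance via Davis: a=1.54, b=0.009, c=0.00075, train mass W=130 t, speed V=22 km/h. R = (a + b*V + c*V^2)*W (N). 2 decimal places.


b*V = 0.009 * 22 = 0.198
c*V^2 = 0.00075 * 484 = 0.363
R_per_t = 1.54 + 0.198 + 0.363 = 2.101 N/t
R_total = 2.101 * 130 = 273.13 N

273.13


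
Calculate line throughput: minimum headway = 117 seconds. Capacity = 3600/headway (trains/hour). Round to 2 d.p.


Capacity = 3600 / headway
Capacity = 3600 / 117
Capacity = 30.77 trains/hour

30.77


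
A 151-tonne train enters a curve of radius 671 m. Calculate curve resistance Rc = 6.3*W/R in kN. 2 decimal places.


Rc = 6.3 * W / R
Rc = 6.3 * 151 / 671
Rc = 951.3 / 671
Rc = 1.42 kN

1.42


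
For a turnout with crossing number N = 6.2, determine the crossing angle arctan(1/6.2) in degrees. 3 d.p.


1/N = 1/6.2 = 0.16129
angle = arctan(0.16129) = 0.159913 rad
angle = 0.159913 * 180/pi = 9.162 degrees

9.162


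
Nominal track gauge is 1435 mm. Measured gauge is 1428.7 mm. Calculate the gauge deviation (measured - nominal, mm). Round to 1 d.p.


Deviation = measured - nominal
Deviation = 1428.7 - 1435
Deviation = -6.3 mm

-6.3


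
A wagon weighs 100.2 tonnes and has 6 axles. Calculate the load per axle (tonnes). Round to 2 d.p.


Load per axle = total weight / number of axles
Load = 100.2 / 6
Load = 16.70 tonnes

16.70


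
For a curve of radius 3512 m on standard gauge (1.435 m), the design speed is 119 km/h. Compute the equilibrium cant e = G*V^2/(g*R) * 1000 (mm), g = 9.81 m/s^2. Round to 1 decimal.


Convert speed: V = 119 / 3.6 = 33.0556 m/s
Apply formula: e = 1.435 * 33.0556^2 / (9.81 * 3512)
e = 1.435 * 1092.6698 / 34452.72
e = 0.045511 m = 45.5 mm

45.5


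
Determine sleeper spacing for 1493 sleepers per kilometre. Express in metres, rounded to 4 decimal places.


Spacing = 1000 m / number of sleepers
Spacing = 1000 / 1493
Spacing = 0.6698 m

0.6698


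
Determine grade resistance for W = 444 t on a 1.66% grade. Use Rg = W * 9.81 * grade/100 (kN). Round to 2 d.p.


Rg = W * 9.81 * grade / 100
Rg = 444 * 9.81 * 1.66 / 100
Rg = 4355.64 * 0.0166
Rg = 72.30 kN

72.30


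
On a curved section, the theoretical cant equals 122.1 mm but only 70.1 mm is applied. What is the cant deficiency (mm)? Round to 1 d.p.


Cant deficiency = equilibrium cant - actual cant
CD = 122.1 - 70.1
CD = 52.0 mm

52.0


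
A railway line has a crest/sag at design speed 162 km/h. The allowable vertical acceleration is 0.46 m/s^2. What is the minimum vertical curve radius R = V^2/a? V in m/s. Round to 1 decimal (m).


Convert speed: V = 162 / 3.6 = 45.0 m/s
V^2 = 2025.0 m^2/s^2
R_v = 2025.0 / 0.46
R_v = 4402.2 m

4402.2


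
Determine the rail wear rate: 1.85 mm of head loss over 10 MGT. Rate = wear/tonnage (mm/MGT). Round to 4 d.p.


Wear rate = total wear / cumulative tonnage
Rate = 1.85 / 10
Rate = 0.1850 mm/MGT

0.1850


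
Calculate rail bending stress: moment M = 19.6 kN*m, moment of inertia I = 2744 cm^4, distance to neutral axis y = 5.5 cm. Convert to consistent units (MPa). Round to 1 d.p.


Convert units:
M = 19.6 kN*m = 19600000 N*mm
y = 5.5 cm = 55 mm
I = 2744 cm^4 = 27440000 mm^4
sigma = 19600000 * 55 / 27440000
sigma = 39.3 MPa

39.3


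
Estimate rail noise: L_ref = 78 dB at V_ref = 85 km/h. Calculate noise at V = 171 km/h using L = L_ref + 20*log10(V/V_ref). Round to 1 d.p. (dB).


V/V_ref = 171 / 85 = 2.011765
log10(2.011765) = 0.303577
20 * 0.303577 = 6.0715
L = 78 + 6.0715 = 84.1 dB

84.1


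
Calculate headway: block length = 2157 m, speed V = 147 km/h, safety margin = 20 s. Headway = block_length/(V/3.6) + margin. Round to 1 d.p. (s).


V = 147 / 3.6 = 40.8333 m/s
Block traversal time = 2157 / 40.8333 = 52.8245 s
Headway = 52.8245 + 20
Headway = 72.8 s

72.8


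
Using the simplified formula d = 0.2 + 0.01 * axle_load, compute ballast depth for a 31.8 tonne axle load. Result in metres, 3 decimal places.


d = 0.2 + 0.01 * 31.8
d = 0.2 + 0.318
d = 0.518 m

0.518


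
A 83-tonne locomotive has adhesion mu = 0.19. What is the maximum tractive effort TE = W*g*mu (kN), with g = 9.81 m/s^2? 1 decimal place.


TE_max = W * g * mu
TE_max = 83 * 9.81 * 0.19
TE_max = 814.23 * 0.19
TE_max = 154.7 kN

154.7


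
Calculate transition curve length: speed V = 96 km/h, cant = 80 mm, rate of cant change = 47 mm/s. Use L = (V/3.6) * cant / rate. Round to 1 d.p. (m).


Convert speed: V = 96 / 3.6 = 26.6667 m/s
L = 26.6667 * 80 / 47
L = 2133.3333 / 47
L = 45.4 m

45.4


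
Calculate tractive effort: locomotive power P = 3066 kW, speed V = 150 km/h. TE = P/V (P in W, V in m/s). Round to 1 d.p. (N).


Convert: P = 3066 kW = 3066000 W
V = 150 / 3.6 = 41.6667 m/s
TE = 3066000 / 41.6667
TE = 73584.0 N

73584.0


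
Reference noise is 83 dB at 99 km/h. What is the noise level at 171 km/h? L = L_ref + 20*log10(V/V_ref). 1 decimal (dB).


V/V_ref = 171 / 99 = 1.727273
log10(1.727273) = 0.237361
20 * 0.237361 = 4.7472
L = 83 + 4.7472 = 87.7 dB

87.7


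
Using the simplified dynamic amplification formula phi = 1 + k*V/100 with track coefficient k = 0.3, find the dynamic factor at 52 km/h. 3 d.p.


phi = 1 + k * V / 100
phi = 1 + 0.3 * 52 / 100
phi = 1 + 0.156
phi = 1.156

1.156


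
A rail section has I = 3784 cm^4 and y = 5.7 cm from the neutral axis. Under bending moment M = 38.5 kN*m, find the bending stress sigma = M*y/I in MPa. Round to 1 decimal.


Convert units:
M = 38.5 kN*m = 38500000 N*mm
y = 5.7 cm = 57 mm
I = 3784 cm^4 = 37840000 mm^4
sigma = 38500000 * 57 / 37840000
sigma = 58.0 MPa

58.0


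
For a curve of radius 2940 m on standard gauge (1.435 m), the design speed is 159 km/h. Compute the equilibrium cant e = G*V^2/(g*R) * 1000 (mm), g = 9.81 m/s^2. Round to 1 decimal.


Convert speed: V = 159 / 3.6 = 44.1667 m/s
Apply formula: e = 1.435 * 44.1667^2 / (9.81 * 2940)
e = 1.435 * 1950.6944 / 28841.4
e = 0.097057 m = 97.1 mm

97.1


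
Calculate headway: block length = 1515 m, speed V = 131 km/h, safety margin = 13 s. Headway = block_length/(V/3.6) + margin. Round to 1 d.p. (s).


V = 131 / 3.6 = 36.3889 m/s
Block traversal time = 1515 / 36.3889 = 41.6336 s
Headway = 41.6336 + 13
Headway = 54.6 s

54.6


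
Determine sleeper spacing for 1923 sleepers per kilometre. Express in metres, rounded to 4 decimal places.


Spacing = 1000 m / number of sleepers
Spacing = 1000 / 1923
Spacing = 0.5200 m

0.5200


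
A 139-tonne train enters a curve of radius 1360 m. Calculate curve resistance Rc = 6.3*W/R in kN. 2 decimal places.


Rc = 6.3 * W / R
Rc = 6.3 * 139 / 1360
Rc = 875.7 / 1360
Rc = 0.64 kN

0.64


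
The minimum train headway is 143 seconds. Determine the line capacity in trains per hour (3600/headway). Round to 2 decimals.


Capacity = 3600 / headway
Capacity = 3600 / 143
Capacity = 25.17 trains/hour

25.17


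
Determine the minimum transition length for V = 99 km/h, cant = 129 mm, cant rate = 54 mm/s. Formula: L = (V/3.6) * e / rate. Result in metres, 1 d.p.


Convert speed: V = 99 / 3.6 = 27.5 m/s
L = 27.5 * 129 / 54
L = 3547.5 / 54
L = 65.7 m

65.7


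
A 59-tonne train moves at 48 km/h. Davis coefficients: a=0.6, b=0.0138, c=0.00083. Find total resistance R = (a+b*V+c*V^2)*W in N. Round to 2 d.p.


b*V = 0.0138 * 48 = 0.6624
c*V^2 = 0.00083 * 2304 = 1.91232
R_per_t = 0.6 + 0.6624 + 1.91232 = 3.17472 N/t
R_total = 3.17472 * 59 = 187.31 N

187.31


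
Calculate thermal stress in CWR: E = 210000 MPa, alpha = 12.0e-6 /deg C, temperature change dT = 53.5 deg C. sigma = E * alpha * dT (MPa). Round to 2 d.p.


sigma = E * alpha * dT
sigma = 210000 * 12.0e-6 * 53.5
sigma = 2.52 * 53.5
sigma = 134.82 MPa

134.82


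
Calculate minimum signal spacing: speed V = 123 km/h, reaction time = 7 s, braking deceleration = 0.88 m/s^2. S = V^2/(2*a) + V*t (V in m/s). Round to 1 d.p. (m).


V = 123 / 3.6 = 34.1667 m/s
Braking distance = 34.1667^2 / (2*0.88) = 663.2734 m
Sighting distance = 34.1667 * 7 = 239.1667 m
S = 663.2734 + 239.1667 = 902.4 m

902.4


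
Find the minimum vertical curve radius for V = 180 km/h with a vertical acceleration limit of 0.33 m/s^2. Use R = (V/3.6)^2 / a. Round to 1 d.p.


Convert speed: V = 180 / 3.6 = 50.0 m/s
V^2 = 2500.0 m^2/s^2
R_v = 2500.0 / 0.33
R_v = 7575.8 m

7575.8


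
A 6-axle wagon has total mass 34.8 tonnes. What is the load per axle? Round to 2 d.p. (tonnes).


Load per axle = total weight / number of axles
Load = 34.8 / 6
Load = 5.80 tonnes

5.80


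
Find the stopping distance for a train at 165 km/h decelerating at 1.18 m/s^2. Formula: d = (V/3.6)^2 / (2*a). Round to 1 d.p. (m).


Convert speed: V = 165 / 3.6 = 45.8333 m/s
V^2 = 2100.6944
d = 2100.6944 / (2 * 1.18)
d = 2100.6944 / 2.36
d = 890.1 m

890.1


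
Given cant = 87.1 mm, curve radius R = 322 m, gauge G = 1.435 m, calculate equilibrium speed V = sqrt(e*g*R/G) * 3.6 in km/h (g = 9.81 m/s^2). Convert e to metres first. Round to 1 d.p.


Convert cant: e = 87.1 mm = 0.0871 m
V_ms = sqrt(0.0871 * 9.81 * 322 / 1.435)
V_ms = sqrt(191.730468) = 13.8467 m/s
V = 13.8467 * 3.6 = 49.8 km/h

49.8


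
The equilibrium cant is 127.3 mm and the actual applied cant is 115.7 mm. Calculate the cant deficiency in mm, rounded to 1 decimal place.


Cant deficiency = equilibrium cant - actual cant
CD = 127.3 - 115.7
CD = 11.6 mm

11.6


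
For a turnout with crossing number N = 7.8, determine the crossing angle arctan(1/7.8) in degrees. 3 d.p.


1/N = 1/7.8 = 0.128205
angle = arctan(0.128205) = 0.12751 rad
angle = 0.12751 * 180/pi = 7.306 degrees

7.306


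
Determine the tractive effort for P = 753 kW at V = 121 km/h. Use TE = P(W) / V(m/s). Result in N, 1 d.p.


Convert: P = 753 kW = 753000 W
V = 121 / 3.6 = 33.6111 m/s
TE = 753000 / 33.6111
TE = 22403.3 N

22403.3


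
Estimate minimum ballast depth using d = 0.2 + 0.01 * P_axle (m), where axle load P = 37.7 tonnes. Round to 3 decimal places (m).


d = 0.2 + 0.01 * 37.7
d = 0.2 + 0.377
d = 0.577 m

0.577


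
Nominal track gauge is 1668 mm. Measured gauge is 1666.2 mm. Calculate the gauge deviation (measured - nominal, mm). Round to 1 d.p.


Deviation = measured - nominal
Deviation = 1666.2 - 1668
Deviation = -1.8 mm

-1.8


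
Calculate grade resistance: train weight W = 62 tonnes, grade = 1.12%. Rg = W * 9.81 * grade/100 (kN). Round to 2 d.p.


Rg = W * 9.81 * grade / 100
Rg = 62 * 9.81 * 1.12 / 100
Rg = 608.22 * 0.0112
Rg = 6.81 kN

6.81


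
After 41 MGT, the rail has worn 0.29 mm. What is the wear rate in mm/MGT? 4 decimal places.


Wear rate = total wear / cumulative tonnage
Rate = 0.29 / 41
Rate = 0.0071 mm/MGT

0.0071


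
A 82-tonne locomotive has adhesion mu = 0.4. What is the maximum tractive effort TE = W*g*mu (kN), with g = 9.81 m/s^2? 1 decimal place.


TE_max = W * g * mu
TE_max = 82 * 9.81 * 0.4
TE_max = 804.42 * 0.4
TE_max = 321.8 kN

321.8


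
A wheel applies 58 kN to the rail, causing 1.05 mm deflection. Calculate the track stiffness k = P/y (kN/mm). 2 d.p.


Track stiffness k = P / y
k = 58 / 1.05
k = 55.24 kN/mm

55.24


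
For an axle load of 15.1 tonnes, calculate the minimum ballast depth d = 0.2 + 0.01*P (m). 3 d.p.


d = 0.2 + 0.01 * 15.1
d = 0.2 + 0.151
d = 0.351 m

0.351


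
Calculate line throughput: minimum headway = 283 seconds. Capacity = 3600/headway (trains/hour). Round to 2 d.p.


Capacity = 3600 / headway
Capacity = 3600 / 283
Capacity = 12.72 trains/hour

12.72


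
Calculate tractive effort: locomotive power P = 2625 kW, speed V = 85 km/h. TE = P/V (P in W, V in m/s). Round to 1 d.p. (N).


Convert: P = 2625 kW = 2625000 W
V = 85 / 3.6 = 23.6111 m/s
TE = 2625000 / 23.6111
TE = 111176.5 N

111176.5


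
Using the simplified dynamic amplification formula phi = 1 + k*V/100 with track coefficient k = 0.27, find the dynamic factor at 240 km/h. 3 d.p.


phi = 1 + k * V / 100
phi = 1 + 0.27 * 240 / 100
phi = 1 + 0.648
phi = 1.648

1.648


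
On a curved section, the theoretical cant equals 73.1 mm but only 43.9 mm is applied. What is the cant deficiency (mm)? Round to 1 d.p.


Cant deficiency = equilibrium cant - actual cant
CD = 73.1 - 43.9
CD = 29.2 mm

29.2


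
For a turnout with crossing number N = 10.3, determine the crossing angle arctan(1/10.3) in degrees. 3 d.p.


1/N = 1/10.3 = 0.097087
angle = arctan(0.097087) = 0.096784 rad
angle = 0.096784 * 180/pi = 5.545 degrees

5.545


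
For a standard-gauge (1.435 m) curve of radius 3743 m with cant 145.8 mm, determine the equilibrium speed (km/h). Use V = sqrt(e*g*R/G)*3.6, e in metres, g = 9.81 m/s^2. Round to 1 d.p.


Convert cant: e = 145.8 mm = 0.1458 m
V_ms = sqrt(0.1458 * 9.81 * 3743 / 1.435)
V_ms = sqrt(3730.73548) = 61.0797 m/s
V = 61.0797 * 3.6 = 219.9 km/h

219.9


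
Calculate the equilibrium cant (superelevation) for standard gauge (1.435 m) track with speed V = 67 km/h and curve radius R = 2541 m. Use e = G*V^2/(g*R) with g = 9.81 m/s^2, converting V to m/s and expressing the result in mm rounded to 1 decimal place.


Convert speed: V = 67 / 3.6 = 18.6111 m/s
Apply formula: e = 1.435 * 18.6111^2 / (9.81 * 2541)
e = 1.435 * 346.3735 / 24927.21
e = 0.01994 m = 19.9 mm

19.9


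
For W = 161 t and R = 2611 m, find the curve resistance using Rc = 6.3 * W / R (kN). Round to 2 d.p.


Rc = 6.3 * W / R
Rc = 6.3 * 161 / 2611
Rc = 1014.3 / 2611
Rc = 0.39 kN

0.39


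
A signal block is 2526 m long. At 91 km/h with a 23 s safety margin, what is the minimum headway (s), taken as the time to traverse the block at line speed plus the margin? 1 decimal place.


V = 91 / 3.6 = 25.2778 m/s
Block traversal time = 2526 / 25.2778 = 99.9297 s
Headway = 99.9297 + 23
Headway = 122.9 s

122.9


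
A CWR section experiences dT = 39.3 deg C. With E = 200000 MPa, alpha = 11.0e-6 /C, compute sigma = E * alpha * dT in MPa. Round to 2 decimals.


sigma = E * alpha * dT
sigma = 200000 * 11.0e-6 * 39.3
sigma = 2.2 * 39.3
sigma = 86.46 MPa

86.46


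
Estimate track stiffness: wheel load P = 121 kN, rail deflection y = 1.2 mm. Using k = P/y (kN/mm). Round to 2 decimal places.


Track stiffness k = P / y
k = 121 / 1.2
k = 100.83 kN/mm

100.83


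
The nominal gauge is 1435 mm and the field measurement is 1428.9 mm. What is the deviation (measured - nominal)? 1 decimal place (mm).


Deviation = measured - nominal
Deviation = 1428.9 - 1435
Deviation = -6.1 mm

-6.1


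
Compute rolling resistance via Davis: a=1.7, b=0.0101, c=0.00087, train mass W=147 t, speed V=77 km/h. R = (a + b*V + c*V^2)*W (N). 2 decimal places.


b*V = 0.0101 * 77 = 0.7777
c*V^2 = 0.00087 * 5929 = 5.15823
R_per_t = 1.7 + 0.7777 + 5.15823 = 7.63593 N/t
R_total = 7.63593 * 147 = 1122.48 N

1122.48


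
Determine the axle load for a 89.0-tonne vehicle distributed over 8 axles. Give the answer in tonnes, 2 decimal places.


Load per axle = total weight / number of axles
Load = 89.0 / 8
Load = 11.13 tonnes

11.13


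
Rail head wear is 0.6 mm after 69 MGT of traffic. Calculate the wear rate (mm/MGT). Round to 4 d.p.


Wear rate = total wear / cumulative tonnage
Rate = 0.6 / 69
Rate = 0.0087 mm/MGT

0.0087


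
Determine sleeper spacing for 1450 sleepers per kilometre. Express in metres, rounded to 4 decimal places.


Spacing = 1000 m / number of sleepers
Spacing = 1000 / 1450
Spacing = 0.6897 m

0.6897


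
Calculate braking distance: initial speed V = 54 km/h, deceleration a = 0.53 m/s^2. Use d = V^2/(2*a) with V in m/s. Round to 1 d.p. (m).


Convert speed: V = 54 / 3.6 = 15.0 m/s
V^2 = 225.0
d = 225.0 / (2 * 0.53)
d = 225.0 / 1.06
d = 212.3 m

212.3


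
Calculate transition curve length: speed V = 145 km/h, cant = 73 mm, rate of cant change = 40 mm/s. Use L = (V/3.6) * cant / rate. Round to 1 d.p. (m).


Convert speed: V = 145 / 3.6 = 40.2778 m/s
L = 40.2778 * 73 / 40
L = 2940.2778 / 40
L = 73.5 m

73.5


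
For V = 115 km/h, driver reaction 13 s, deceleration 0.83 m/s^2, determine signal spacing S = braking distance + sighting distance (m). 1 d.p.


V = 115 / 3.6 = 31.9444 m/s
Braking distance = 31.9444^2 / (2*0.83) = 614.7274 m
Sighting distance = 31.9444 * 13 = 415.2778 m
S = 614.7274 + 415.2778 = 1030.0 m

1030.0


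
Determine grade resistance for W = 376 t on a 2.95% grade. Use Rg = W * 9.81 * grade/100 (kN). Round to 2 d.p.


Rg = W * 9.81 * grade / 100
Rg = 376 * 9.81 * 2.95 / 100
Rg = 3688.56 * 0.0295
Rg = 108.81 kN

108.81


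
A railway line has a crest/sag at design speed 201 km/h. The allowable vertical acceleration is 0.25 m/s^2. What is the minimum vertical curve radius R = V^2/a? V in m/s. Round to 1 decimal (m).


Convert speed: V = 201 / 3.6 = 55.8333 m/s
V^2 = 3117.3611 m^2/s^2
R_v = 3117.3611 / 0.25
R_v = 12469.4 m

12469.4


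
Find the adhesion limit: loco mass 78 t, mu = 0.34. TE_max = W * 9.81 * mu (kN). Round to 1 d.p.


TE_max = W * g * mu
TE_max = 78 * 9.81 * 0.34
TE_max = 765.18 * 0.34
TE_max = 260.2 kN

260.2


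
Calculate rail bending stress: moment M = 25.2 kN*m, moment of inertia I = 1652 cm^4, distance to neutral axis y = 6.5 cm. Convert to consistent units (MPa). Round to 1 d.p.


Convert units:
M = 25.2 kN*m = 25200000 N*mm
y = 6.5 cm = 65 mm
I = 1652 cm^4 = 16520000 mm^4
sigma = 25200000 * 65 / 16520000
sigma = 99.2 MPa

99.2


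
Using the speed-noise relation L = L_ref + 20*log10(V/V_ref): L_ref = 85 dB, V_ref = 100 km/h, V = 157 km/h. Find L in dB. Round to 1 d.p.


V/V_ref = 157 / 100 = 1.57
log10(1.57) = 0.1959
20 * 0.1959 = 3.918
L = 85 + 3.918 = 88.9 dB

88.9


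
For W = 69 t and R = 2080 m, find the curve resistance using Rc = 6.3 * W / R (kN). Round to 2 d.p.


Rc = 6.3 * W / R
Rc = 6.3 * 69 / 2080
Rc = 434.7 / 2080
Rc = 0.21 kN

0.21


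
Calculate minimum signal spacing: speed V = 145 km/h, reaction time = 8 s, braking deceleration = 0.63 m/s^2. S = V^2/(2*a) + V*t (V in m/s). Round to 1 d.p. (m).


V = 145 / 3.6 = 40.2778 m/s
Braking distance = 40.2778^2 / (2*0.63) = 1287.5392 m
Sighting distance = 40.2778 * 8 = 322.2222 m
S = 1287.5392 + 322.2222 = 1609.8 m

1609.8
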